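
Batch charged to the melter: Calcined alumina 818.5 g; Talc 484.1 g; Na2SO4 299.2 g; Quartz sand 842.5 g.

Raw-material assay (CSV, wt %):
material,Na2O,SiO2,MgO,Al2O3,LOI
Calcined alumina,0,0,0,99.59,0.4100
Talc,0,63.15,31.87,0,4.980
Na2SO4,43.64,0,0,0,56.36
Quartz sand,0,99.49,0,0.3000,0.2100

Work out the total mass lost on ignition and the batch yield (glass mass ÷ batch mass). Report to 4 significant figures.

LOI loss = 197.9 g; glass = 2246 g; yield = 91.91%

The whole derivation holds full precision at every stage — in-progress results are displayed, rounded to four significant figures, between the steps — each reported value takes exactly one rounding; derived quantities (net glass mass, ignition loss, four oxide percentages, the totals, yield) are rebuilt in exact precision using the weight values for 2246 g of glass, exactly as printed in the problem or the answer.
LOI of each material in turn:
  Calcined alumina: 818.5 × 0.004100 = 3.356 g
  Talc: 484.1 × 0.04980 = 24.11 g
  Na2SO4: 299.2 × 0.5636 = 168.6 g
  Quartz sand: 842.5 × 0.002100 = 1.769 g
Total LOI = 197.9 g
Glass = batch − LOI = 2444 − 197.9 = 2246 g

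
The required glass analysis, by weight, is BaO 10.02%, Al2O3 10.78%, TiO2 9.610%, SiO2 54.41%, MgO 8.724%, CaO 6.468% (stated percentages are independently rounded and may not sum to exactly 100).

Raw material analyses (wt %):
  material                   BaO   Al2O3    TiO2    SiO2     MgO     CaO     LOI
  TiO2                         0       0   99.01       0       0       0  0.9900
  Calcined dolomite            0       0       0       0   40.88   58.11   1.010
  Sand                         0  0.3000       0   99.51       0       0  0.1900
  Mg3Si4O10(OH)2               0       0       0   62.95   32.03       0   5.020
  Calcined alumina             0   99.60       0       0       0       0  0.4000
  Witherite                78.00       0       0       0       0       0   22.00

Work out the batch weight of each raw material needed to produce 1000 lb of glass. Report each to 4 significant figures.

All arithmetic carries full precision in every operation — in-progress results are printed rounded to four significant digits; every reported number sees exactly one rounding — all derived quantities are carried at full precision (six oxide percentages, totals, LOI, the yield, glass mass) starting from the weights for 1000 lb of glass, as set out in question or answer.
Oxide-by-oxide targets in 1000 lb glass:
  BaO: 10.02% × 1000 = 100.2 lb
  Al2O3: 10.78% × 1000 = 107.8 lb
  TiO2: 9.610% × 1000 = 96.10 lb
  SiO2: 54.41% × 1000 = 544.1 lb
  MgO: 8.724% × 1000 = 87.24 lb
  CaO: 6.468% × 1000 = 64.68 lb
Sums-versus-targets review on the weights just shown, relative to the basis at hand (every target is met by its sum given rounding of the digits):
  BaO: 128.5·0.7800 = 100.2 lb (target 100.2 lb)
  Al2O3: 464.3·0.003000 + 106.8·0.9960 = 107.8 lb (target 107.8 lb)
  TiO2: 97.06·0.9901 = 96.10 lb (target 96.10 lb)
  SiO2: 464.3·0.9951 + 130.3·0.6295 = 544.0 lb (target 544.1 lb)
  MgO: 111.3·0.4088 + 130.3·0.3203 = 87.23 lb (target 87.24 lb)
  CaO: 111.3·0.5811 = 64.68 lb (target 64.68 lb)
Mass balance on the glass: total batch − LOI = 1000 lb (summing oxide targets gives 1000 lb; against the stated basis, 1000 lb — differing by rounding only).
Batch total: Σ batch = 1038 lb; Σ batch·LOI gives LOI loss = 38.21 lb; yield, glass over the total, = 96.32%.

Batch per 1000 lb glass:
  TiO2: 97.06 lb
  Calcined dolomite: 111.3 lb
  Sand: 464.3 lb
  Mg3Si4O10(OH)2: 130.3 lb
  Calcined alumina: 106.8 lb
  Witherite: 128.5 lb
Total batch = 1038 lb; LOI loss = 38.21 lb; yield = 96.32%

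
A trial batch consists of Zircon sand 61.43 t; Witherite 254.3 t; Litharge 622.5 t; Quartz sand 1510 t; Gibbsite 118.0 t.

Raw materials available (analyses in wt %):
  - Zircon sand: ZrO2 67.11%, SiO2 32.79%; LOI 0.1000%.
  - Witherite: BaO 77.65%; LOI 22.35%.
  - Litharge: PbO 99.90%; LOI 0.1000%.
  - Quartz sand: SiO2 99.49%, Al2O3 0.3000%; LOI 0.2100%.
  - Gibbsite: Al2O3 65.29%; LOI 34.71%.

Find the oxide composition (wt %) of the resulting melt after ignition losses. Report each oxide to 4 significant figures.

Glass mass = 2465 t (batch 2566 − LOI 101.6).
Composition: ZrO2 1.673%, SiO2 61.77%, PbO 25.23%, Al2O3 3.310%, BaO 8.012%

Mid-chain values are displayed (rounded to four significant digits) as written. All internal work holds full float precision through the solve — each reported result is rounded a single time. Derived quantities are carried from the weighed amounts for 2465 t of glass in exact precision (glass mass, totals, yield, the five compositions, ignition loss) as set out in question or answer.
Per-oxide mass from batch:
  ZrO2: 61.43·0.6711 = 41.23 t
  SiO2: 61.43·0.3279 + 1510·0.9949 = 1522 t
  PbO: 622.5·0.9990 = 621.9 t
  Al2O3: 1510·0.003000 + 118.0·0.6529 = 81.57 t
  BaO: 254.3·0.7765 = 197.5 t
LOI: 61.43·0.001000 + 254.3·0.2235 + 622.5·0.001000 + 1510·0.002100 + 118.0·0.3471 = 101.6 t
The glass mass, total less LOI, = 2566 − 101.6 = 2465 t (the oxide masses sum to this)
wt % = 100 × oxide mass / glass mass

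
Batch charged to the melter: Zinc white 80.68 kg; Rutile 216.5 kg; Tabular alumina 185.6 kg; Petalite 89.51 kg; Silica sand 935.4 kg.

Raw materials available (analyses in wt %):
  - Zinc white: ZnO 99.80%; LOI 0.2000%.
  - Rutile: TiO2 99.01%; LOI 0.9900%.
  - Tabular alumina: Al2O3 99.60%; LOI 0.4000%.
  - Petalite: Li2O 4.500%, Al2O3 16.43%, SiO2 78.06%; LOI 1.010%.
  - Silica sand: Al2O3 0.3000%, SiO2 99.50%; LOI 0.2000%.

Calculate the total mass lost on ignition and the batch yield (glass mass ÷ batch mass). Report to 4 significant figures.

LOI loss = 5.822 kg; glass = 1502 kg; yield = 99.61%

Every computation carries full precision end to end; the intermediate values are shown (rounded to four significant digits) alongside each step — exactly one rounding lands on every reported value. The derived quantities are recomputed from the batch weights for 1502 kg of glass in exact precision (ignition loss, the five compositions, net glass mass, the totals, the yield), precisely as stated by problem or answer.
Material-by-material LOI:
  Zinc white: 80.68 × 0.002000 = 0.1614 kg
  Rutile: 216.5 × 0.009900 = 2.143 kg
  Tabular alumina: 185.6 × 0.004000 = 0.7424 kg
  Petalite: 89.51 × 0.01010 = 0.9041 kg
  Silica sand: 935.4 × 0.002000 = 1.871 kg
Total LOI = 5.822 kg
Glass = batch − LOI = 1508 − 5.822 = 1502 kg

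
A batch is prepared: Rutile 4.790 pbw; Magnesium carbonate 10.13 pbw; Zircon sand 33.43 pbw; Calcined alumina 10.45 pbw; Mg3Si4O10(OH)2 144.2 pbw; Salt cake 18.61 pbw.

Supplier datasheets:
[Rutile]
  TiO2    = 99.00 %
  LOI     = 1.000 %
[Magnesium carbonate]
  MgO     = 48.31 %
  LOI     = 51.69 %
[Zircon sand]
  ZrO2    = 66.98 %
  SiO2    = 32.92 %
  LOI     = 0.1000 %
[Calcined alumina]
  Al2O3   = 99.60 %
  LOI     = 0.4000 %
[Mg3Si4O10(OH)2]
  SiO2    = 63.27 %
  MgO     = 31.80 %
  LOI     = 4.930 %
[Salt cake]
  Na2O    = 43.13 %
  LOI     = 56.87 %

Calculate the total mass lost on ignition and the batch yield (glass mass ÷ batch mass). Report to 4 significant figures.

Every computation maintains full float precision from start to finish. Values along the way are displayed with 4-significant-digit rounding between the steps — every reported number undergoes a single rounding. The derived quantities are recomputed starting from the weights on 198.6 pbw of glass at full float precision (the totals, yield, ignition loss, net glass mass, the six compositions), as quoted within the problem or the answer.
Each material's LOI contribution:
  Rutile: 4.790 × 0.01000 = 0.04790 pbw
  Magnesium carbonate: 10.13 × 0.5169 = 5.236 pbw
  Zircon sand: 33.43 × 0.001000 = 0.03343 pbw
  Calcined alumina: 10.45 × 0.004000 = 0.04180 pbw
  Mg3Si4O10(OH)2: 144.2 × 0.04930 = 7.109 pbw
  Salt cake: 18.61 × 0.5687 = 10.58 pbw
Total LOI = 23.05 pbw
Glass = batch − LOI = 221.6 − 23.05 = 198.6 pbw

LOI loss = 23.05 pbw; glass = 198.6 pbw; yield = 89.60%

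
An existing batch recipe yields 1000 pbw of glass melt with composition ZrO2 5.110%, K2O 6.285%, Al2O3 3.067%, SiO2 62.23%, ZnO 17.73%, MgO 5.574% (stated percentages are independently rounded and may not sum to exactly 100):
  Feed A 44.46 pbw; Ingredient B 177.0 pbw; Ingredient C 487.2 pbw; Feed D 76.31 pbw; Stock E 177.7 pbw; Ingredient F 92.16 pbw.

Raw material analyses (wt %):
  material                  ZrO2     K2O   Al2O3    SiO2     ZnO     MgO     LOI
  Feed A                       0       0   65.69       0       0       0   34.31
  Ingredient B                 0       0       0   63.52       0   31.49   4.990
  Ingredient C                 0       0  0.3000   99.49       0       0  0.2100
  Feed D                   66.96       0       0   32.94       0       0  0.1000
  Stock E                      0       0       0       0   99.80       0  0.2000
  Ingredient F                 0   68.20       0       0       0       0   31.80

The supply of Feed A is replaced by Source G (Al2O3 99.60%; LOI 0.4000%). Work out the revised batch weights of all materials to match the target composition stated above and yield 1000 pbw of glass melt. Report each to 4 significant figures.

Intermediates are displayed rounded off to 4 significant digits at each printed step — the whole derivation keeps full float precision at all times; a single rounding finalizes every reported number; derived quantities are carried in full float precision (yield, totals, LOI, six oxide percentages, glass mass) from the weighed amounts at 1000 pbw of glass, as given in either problem or answer.
Per-oxide target masses for 1000 pbw glass melt:
  ZrO2: 5.110% × 1000 = 51.10 pbw
  K2O: 6.285% × 1000 = 62.85 pbw
  Al2O3: 3.067% × 1000 = 30.67 pbw
  SiO2: 62.23% × 1000 = 622.3 pbw
  ZnO: 17.73% × 1000 = 177.3 pbw
  MgO: 5.574% × 1000 = 55.74 pbw
Checking each oxide sum given the weights on record, per the basis as stated (every target is met by its sum inside rounding margins):
  ZrO2: 76.31·0.6696 = 51.10 pbw (target 51.10 pbw)
  K2O: 92.16·0.6820 = 62.85 pbw (target 62.85 pbw)
  Al2O3: 29.33·0.9960 + 487.2·0.003000 = 30.67 pbw (target 30.67 pbw)
  SiO2: 177.0·0.6352 + 487.2·0.9949 + 76.31·0.3294 = 622.3 pbw (target 622.3 pbw)
  ZnO: 177.7·0.9980 = 177.3 pbw (target 177.3 pbw)
  MgO: 177.0·0.3149 = 55.74 pbw (target 55.74 pbw)
Glass-mass closure: whole batch net of LOI = 1000 pbw (targets for the oxides total 1000 pbw; stated basis 1000 pbw — gaps are rounding artifacts).
Summing the batch: Σ batch = 1040 pbw; loss to ignition Σ batch·LOI = 39.71 pbw; yield, glass over the total, = 96.18%.

Revised batch per 1000 pbw glass melt:
  Source G: 29.33 pbw
  Ingredient B: 177.0 pbw
  Ingredient C: 487.2 pbw
  Feed D: 76.31 pbw
  Stock E: 177.7 pbw
  Ingredient F: 92.16 pbw
Total batch = 1040 pbw; LOI loss = 39.71 pbw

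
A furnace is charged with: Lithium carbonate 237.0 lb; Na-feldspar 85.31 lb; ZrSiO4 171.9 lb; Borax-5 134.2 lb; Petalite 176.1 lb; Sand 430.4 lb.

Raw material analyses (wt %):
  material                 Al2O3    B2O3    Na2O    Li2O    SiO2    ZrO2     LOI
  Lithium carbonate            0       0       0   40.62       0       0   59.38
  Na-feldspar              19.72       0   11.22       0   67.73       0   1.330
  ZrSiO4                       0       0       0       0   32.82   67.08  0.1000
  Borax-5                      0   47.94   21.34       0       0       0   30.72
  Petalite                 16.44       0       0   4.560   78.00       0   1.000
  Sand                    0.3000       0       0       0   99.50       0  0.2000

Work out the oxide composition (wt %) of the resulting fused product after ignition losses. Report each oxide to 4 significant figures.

Glass mass = 1049 lb (batch 1235 − LOI 185.9).
Composition: Al2O3 4.487%, B2O3 6.133%, Na2O 3.642%, Li2O 9.943%, SiO2 64.80%, ZrO2 10.99%

In-progress results are displayed, rounded to four significant figures, across the worked steps; the whole derivation holds full precision at each step; every reported result includes exactly one rounding — all derived quantities (ignition loss, glass mass, the yield, the totals, the six compositions) are re-derived from the weighed amounts per 1049 lb of glass in full float precision as they appear in problem or answer.
Oxide-by-oxide delivered mass:
  Al2O3: 85.31·0.1972 + 176.1·0.1644 + 430.4·0.003000 = 47.07 lb
  B2O3: 134.2·0.4794 = 64.34 lb
  Na2O: 85.31·0.1122 + 134.2·0.2134 = 38.21 lb
  Li2O: 237.0·0.4062 + 176.1·0.04560 = 104.3 lb
  SiO2: 85.31·0.6773 + 171.9·0.3282 + 176.1·0.7800 + 430.4·0.9950 = 679.8 lb
  ZrO2: 171.9·0.6708 = 115.3 lb
LOI: 237.0·0.5938 + 85.31·0.01330 + 171.9·0.001000 + 134.2·0.3072 + 176.1·0.01000 + 430.4·0.002000 = 185.9 lb
Resulting glass, batch − LOI: 1235 − 185.9 = 1049 lb (consistent with Σ oxide mass)
each wt % is 100 × oxide ÷ glass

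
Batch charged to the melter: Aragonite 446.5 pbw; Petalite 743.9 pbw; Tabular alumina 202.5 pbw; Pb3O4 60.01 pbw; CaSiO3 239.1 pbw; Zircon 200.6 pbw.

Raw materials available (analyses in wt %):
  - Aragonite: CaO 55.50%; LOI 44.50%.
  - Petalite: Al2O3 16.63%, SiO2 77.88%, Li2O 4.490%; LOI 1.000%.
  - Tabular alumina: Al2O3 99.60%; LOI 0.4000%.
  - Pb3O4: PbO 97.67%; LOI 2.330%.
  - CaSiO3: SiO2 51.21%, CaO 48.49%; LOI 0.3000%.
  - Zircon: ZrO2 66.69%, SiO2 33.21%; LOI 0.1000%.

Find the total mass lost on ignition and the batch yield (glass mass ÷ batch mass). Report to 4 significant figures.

Every computation carries exact precision in all steps — mid-chain values are rounded to 4 significant digits when quoted. Each reported number undergoes a single rounding; the derived quantities, including the six compositions, LOI, net glass mass, yield, the totals, are re-derived using the weight values per 1683 pbw of glass in full float precision, exactly as printed in the problem or answer text.
Ignition loss by material:
  Aragonite: 446.5 × 0.4450 = 198.7 pbw
  Petalite: 743.9 × 0.01000 = 7.439 pbw
  Tabular alumina: 202.5 × 0.004000 = 0.8100 pbw
  Pb3O4: 60.01 × 0.02330 = 1.398 pbw
  CaSiO3: 239.1 × 0.003000 = 0.7173 pbw
  Zircon: 200.6 × 0.001000 = 0.2006 pbw
Total LOI = 209.3 pbw
Glass = batch − LOI = 1893 − 209.3 = 1683 pbw

LOI loss = 209.3 pbw; glass = 1683 pbw; yield = 88.94%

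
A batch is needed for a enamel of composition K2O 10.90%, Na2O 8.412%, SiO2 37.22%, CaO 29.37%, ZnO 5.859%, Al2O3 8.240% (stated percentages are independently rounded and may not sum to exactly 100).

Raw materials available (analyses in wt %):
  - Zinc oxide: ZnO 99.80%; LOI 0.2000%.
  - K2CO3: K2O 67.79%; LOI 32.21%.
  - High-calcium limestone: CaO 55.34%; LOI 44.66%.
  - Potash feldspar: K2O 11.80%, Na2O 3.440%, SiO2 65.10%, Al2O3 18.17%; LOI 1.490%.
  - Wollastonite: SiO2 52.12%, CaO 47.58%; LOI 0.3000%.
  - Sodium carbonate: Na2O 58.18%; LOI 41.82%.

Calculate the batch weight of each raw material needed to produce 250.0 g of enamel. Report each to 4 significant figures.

Batch per 250.0 g enamel:
  Zinc oxide: 14.68 g
  K2CO3: 20.46 g
  High-calcium limestone: 100.9 g
  Potash feldspar: 113.4 g
  Wollastonite: 36.92 g
  Sodium carbonate: 29.44 g
Total batch = 315.8 g; LOI loss = 65.79 g; yield = 79.17%

All arithmetic keeps exact precision through the solve. Rounding to 4 significant digits applies to each working value as printed. Every reported figure is rounded once only — the derived quantities, including the six compositions, glass mass, ignition loss, totals, yield, are re-derived using the weight values per 250.0 g of glass at exact precision, as they appear in question or answer.
Target oxide masses per 250.0 g enamel:
  K2O: 10.90% × 250.0 = 27.25 g
  Na2O: 8.412% × 250.0 = 21.03 g
  SiO2: 37.22% × 250.0 = 93.05 g
  CaO: 29.37% × 250.0 = 73.42 g
  ZnO: 5.859% × 250.0 = 14.65 g
  Al2O3: 8.240% × 250.0 = 20.60 g
Balance tally, oxide-wise, applying the batch weights above, at the basis given (sum by sum, the targets are met given rounding of the digits):
  K2O: 20.46·0.6779 + 113.4·0.1180 = 27.25 g (target 27.25 g)
  Na2O: 113.4·0.03440 + 29.44·0.5818 = 21.03 g (target 21.03 g)
  SiO2: 113.4·0.6510 + 36.92·0.5212 = 93.07 g (target 93.05 g)
  CaO: 100.9·0.5534 + 36.92·0.4758 = 73.40 g (target 73.42 g)
  ZnO: 14.68·0.9980 = 14.65 g (target 14.65 g)
  Al2O3: 113.4·0.1817 = 20.60 g (target 20.60 g)
Glass-mass closure: the batch minus its LOI: 250.0 g (targets for the oxides total 250.0 g; versus the stated basis of 250.0 g — rounding explains the deltas).
Adding the batch up: Σ batch = 315.8 g; LOI loss = Σ batch·LOI = 65.79 g; yield = glass ÷ total batch = 79.17%.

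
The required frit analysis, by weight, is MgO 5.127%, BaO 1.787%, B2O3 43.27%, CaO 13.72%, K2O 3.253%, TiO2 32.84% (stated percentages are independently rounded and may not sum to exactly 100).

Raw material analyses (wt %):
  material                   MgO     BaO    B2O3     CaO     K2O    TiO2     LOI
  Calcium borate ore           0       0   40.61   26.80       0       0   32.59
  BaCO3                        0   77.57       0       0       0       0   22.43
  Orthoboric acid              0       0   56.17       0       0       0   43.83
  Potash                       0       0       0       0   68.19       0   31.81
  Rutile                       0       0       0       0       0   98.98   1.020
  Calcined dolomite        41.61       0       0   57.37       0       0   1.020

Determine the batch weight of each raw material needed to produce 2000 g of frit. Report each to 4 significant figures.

Batch per 2000 g frit:
  Calcium borate ore: 496.4 g
  BaCO3: 46.07 g
  Orthoboric acid: 1182 g
  Potash: 95.41 g
  Rutile: 663.6 g
  Calcined dolomite: 246.4 g
Total batch = 2730 g; LOI loss = 729.8 g; yield = 73.27%

The intermediate values are printed rounded to 4 significant digits in the printout; all internal work keeps full float precision at all times; a single rounding produces each reported number. All derived quantities (six oxide percentages, the totals, LOI, the yield, net glass mass) are re-derived starting from the weights per 2000 g of glass in exact precision, exactly as shown in either problem or answer.
Oxide mass targets, per 2000 g frit:
  MgO: 5.127% × 2000 = 102.5 g
  BaO: 1.787% × 2000 = 35.74 g
  B2O3: 43.27% × 2000 = 865.4 g
  CaO: 13.72% × 2000 = 274.4 g
  K2O: 3.253% × 2000 = 65.06 g
  TiO2: 32.84% × 2000 = 656.8 g
Per-oxide balance check using the reported weights, relative to the basis at hand (target by target, the sums agree once rounding is allowed for):
  MgO: 246.4·0.4161 = 102.5 g (target 102.5 g)
  BaO: 46.07·0.7757 = 35.74 g (target 35.74 g)
  B2O3: 496.4·0.4061 + 1182·0.5617 = 865.5 g (target 865.4 g)
  CaO: 496.4·0.2680 + 246.4·0.5737 = 274.4 g (target 274.4 g)
  K2O: 95.41·0.6819 = 65.06 g (target 65.06 g)
  TiO2: 663.6·0.9898 = 656.8 g (target 656.8 g)
Glass mass check: Σ batch − LOI loss = 2000 g (oxide target masses add up to 2000 g; stated basis 2000 g — differing by rounding only).
Total batch = Σ batch = 2730 g; loss to ignition Σ batch·LOI = 729.8 g; glass ÷ batch gives a yield of 73.27%.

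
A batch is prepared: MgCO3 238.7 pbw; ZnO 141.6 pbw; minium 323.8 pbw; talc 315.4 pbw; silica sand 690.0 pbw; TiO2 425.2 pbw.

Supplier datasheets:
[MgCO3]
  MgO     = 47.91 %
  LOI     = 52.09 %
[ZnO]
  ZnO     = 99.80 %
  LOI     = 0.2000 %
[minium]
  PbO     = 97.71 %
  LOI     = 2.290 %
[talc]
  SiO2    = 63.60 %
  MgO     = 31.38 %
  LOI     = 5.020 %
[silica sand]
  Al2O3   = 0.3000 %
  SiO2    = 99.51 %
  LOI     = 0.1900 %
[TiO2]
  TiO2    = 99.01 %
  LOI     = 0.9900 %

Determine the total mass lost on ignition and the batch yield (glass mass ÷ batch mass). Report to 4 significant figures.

All arithmetic maintains full precision through the solve; in-progress results are displayed (rounded to four significant digits) across the worked steps — a single rounding completes each reported result — derived quantities are carried starting from the weights at 1981 pbw of glass in exact precision (six oxide percentages, ignition loss, yield, totals, net glass mass) as they appear in the problem or the answer.
Loss on ignition, line by line:
  MgCO3: 238.7 × 0.5209 = 124.3 pbw
  ZnO: 141.6 × 0.002000 = 0.2832 pbw
  minium: 323.8 × 0.02290 = 7.415 pbw
  talc: 315.4 × 0.05020 = 15.83 pbw
  silica sand: 690.0 × 0.001900 = 1.311 pbw
  TiO2: 425.2 × 0.009900 = 4.209 pbw
Total LOI = 153.4 pbw
Glass = batch − LOI = 2135 − 153.4 = 1981 pbw

LOI loss = 153.4 pbw; glass = 1981 pbw; yield = 92.81%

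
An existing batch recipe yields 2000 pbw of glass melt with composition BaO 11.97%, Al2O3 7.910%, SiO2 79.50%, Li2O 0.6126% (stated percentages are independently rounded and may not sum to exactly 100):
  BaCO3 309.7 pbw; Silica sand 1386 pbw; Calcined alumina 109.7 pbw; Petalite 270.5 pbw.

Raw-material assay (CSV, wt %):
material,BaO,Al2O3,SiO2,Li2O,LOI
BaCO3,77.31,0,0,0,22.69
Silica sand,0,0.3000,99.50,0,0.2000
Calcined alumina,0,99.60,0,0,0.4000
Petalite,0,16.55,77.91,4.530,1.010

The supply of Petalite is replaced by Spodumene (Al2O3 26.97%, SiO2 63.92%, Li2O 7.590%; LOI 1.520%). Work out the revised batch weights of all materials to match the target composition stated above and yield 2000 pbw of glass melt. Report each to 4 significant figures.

The whole derivation keeps full float precision at every stage. Intermediates are displayed, rounded to four significant figures, on the page. A single rounding yields each reported result; the derived quantities (four oxide percentages, yield, ignition loss, the totals, glass mass) are carried starting from the weights per 2000 pbw of glass in exact precision as set out in problem or answer.
Oxide-by-oxide targets in 2000 pbw glass melt:
  BaO: 11.97% × 2000 = 239.4 pbw
  Al2O3: 7.910% × 2000 = 158.2 pbw
  SiO2: 79.50% × 2000 = 1590 pbw
  Li2O: 0.6126% × 2000 = 12.25 pbw
Checking each oxide sum given the weights on record, for the quoted basis mass (target by target, the sums agree given rounding of the digits):
  BaO: 309.7·0.7731 = 239.4 pbw (target 239.4 pbw)
  Al2O3: 1494·0.003000 + 110.6·0.9960 + 161.4·0.2697 = 158.2 pbw (target 158.2 pbw)
  SiO2: 1494·0.9950 + 161.4·0.6392 = 1590 pbw (target 1590 pbw)
  Li2O: 161.4·0.07590 = 12.25 pbw (target 12.25 pbw)
Glass-mass closure: the batch minus its LOI: 2000 pbw (per-oxide target masses sum to 2000 pbw; the stated basis being 2000 pbw — deltas are rounding alone).
Whole-batch sum: Σ batch = 2076 pbw; ignition loss, Σ(batch × LOI) = 76.15 pbw; yield = glass ÷ total batch = 96.33%.

Revised batch per 2000 pbw glass melt:
  BaCO3: 309.7 pbw
  Silica sand: 1494 pbw
  Calcined alumina: 110.6 pbw
  Spodumene: 161.4 pbw
Total batch = 2076 pbw; LOI loss = 76.15 pbw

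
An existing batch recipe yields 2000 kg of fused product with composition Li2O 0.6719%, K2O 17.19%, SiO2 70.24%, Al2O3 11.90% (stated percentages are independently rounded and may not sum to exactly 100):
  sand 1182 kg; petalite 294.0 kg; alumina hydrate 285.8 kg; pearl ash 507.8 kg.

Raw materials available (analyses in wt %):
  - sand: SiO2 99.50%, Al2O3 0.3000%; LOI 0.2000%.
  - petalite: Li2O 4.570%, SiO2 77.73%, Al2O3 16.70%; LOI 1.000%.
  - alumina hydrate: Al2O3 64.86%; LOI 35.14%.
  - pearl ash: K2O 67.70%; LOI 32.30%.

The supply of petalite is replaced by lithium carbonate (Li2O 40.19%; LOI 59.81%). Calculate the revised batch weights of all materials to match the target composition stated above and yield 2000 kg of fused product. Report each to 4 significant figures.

All arithmetic runs at full precision from first step to last. Rounding to four significant digits applies to every working value as displayed. Every reported number is rounded exactly once; the derived quantities, including the yield, the totals, LOI, the four compositions, net glass mass, are rebuilt from the batch weights per 2000 kg of glass at full precision, as quoted within the question or the answer.
The oxide mass targets at 2000 kg fused product:
  Li2O: 0.6719% × 2000 = 13.44 kg
  K2O: 17.19% × 2000 = 343.8 kg
  SiO2: 70.24% × 2000 = 1405 kg
  Al2O3: 11.90% × 2000 = 238.0 kg
Checking each oxide sum from the weights as reported, under the basis named above (oxide sums agree with the targets once rounding is allowed for):
  Li2O: 33.44·0.4019 = 13.44 kg (target 13.44 kg)
  K2O: 507.8·0.6770 = 343.8 kg (target 343.8 kg)
  SiO2: 1412·0.9950 = 1405 kg (target 1405 kg)
  Al2O3: 1412·0.003000 + 360.4·0.6486 = 238.0 kg (target 238.0 kg)
Consistency of the glass mass: batch Σ − ignition loss = 2000 kg (summing oxide targets gives 2000 kg; the stated basis being 2000 kg — rounding explains the deltas).
Adding the batch up: Σ batch = 2314 kg; loss to ignition Σ batch·LOI = 313.5 kg; yield = glass ÷ total batch = 86.45%.

Revised batch per 2000 kg fused product:
  sand: 1412 kg
  lithium carbonate: 33.44 kg
  alumina hydrate: 360.4 kg
  pearl ash: 507.8 kg
Total batch = 2314 kg; LOI loss = 313.5 kg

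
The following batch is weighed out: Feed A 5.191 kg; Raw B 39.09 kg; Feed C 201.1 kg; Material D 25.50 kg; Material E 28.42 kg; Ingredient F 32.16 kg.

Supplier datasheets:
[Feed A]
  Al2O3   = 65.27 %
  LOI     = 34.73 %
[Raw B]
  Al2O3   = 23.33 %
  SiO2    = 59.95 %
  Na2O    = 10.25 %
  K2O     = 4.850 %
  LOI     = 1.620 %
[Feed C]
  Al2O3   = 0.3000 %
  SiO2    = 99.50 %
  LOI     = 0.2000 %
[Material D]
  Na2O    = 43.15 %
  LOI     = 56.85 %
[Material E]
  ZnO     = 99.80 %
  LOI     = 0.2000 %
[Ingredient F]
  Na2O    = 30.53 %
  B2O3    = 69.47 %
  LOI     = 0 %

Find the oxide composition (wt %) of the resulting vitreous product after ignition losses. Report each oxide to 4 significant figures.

Exact precision is maintained in all steps — the intermediate values are shown, with 4-significant-digit rounding, in the working. A single rounding yields every reported result — all derived quantities (LOI, totals, net glass mass, six oxide percentages, the yield) are rebuilt using the weight values per 314.1 kg of glass at full float precision as written in problem or answer.
Oxide masses out of the charge:
  Al2O3: 5.191·0.6527 + 39.09·0.2333 + 201.1·0.003000 = 13.11 kg
  SiO2: 39.09·0.5995 + 201.1·0.9950 = 223.5 kg
  Na2O: 39.09·0.1025 + 25.50·0.4315 + 32.16·0.3053 = 24.83 kg
  ZnO: 28.42·0.9980 = 28.36 kg
  B2O3: 32.16·0.6947 = 22.34 kg
  K2O: 39.09·0.04850 = 1.896 kg
LOI: 5.191·0.3473 + 39.09·0.01620 + 201.1·0.002000 + 25.50·0.5685 + 28.42·0.002000 = 17.39 kg
batch − LOI leaves glass = 331.5 − 17.39 = 314.1 kg (consistent with Σ oxide mass)
wt % = 100 × oxide mass / glass mass

Glass mass = 314.1 kg (batch 331.5 − LOI 17.39).
Composition: Al2O3 4.175%, SiO2 71.17%, Na2O 7.905%, ZnO 9.031%, B2O3 7.114%, K2O 0.6036%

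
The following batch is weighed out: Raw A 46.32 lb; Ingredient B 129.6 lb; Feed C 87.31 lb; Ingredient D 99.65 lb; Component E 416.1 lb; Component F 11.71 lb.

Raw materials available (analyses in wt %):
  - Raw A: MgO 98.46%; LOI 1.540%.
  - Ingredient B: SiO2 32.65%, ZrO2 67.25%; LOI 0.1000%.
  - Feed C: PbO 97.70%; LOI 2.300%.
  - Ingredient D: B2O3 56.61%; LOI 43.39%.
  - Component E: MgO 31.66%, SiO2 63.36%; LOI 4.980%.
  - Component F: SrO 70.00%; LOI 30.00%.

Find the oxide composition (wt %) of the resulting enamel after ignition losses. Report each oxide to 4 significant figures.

All internal work holds full precision throughout; rounding to four significant digits applies to every intermediate as displayed — a single rounding completes every reported value — the derived quantities are computed from the batch weights at 720.4 lb of glass at full float precision (LOI, yield, the totals, glass mass, the six compositions), as they appear in question or answer.
Per-oxide mass from batch:
  MgO: 46.32·0.9846 + 416.1·0.3166 = 177.3 lb
  PbO: 87.31·0.9770 = 85.30 lb
  SrO: 11.71·0.7000 = 8.197 lb
  SiO2: 129.6·0.3265 + 416.1·0.6336 = 306.0 lb
  B2O3: 99.65·0.5661 = 56.41 lb
  ZrO2: 129.6·0.6725 = 87.16 lb
LOI: 46.32·0.01540 + 129.6·0.001000 + 87.31·0.02300 + 99.65·0.4339 + 416.1·0.04980 + 11.71·0.3000 = 70.32 lb
Glass = total batch minus LOI = 790.7 − 70.32 = 720.4 lb (consistent with Σ oxide mass)
oxide / glass × 100 gives the wt %

Glass mass = 720.4 lb (batch 790.7 − LOI 70.32).
Composition: MgO 24.62%, PbO 11.84%, SrO 1.138%, SiO2 42.47%, B2O3 7.831%, ZrO2 12.10%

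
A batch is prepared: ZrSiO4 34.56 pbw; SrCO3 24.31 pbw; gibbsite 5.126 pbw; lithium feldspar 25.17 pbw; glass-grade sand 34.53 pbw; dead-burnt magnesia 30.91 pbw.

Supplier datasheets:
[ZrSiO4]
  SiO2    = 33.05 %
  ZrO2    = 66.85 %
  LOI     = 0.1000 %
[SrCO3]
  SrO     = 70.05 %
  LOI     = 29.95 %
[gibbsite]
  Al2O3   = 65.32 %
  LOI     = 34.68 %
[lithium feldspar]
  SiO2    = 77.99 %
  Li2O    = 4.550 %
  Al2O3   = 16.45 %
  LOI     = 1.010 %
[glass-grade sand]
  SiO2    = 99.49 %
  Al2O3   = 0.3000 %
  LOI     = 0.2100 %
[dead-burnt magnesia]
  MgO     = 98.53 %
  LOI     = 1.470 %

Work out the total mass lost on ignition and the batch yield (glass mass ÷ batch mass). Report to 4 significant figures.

In-progress results are shown with 4-significant-digit rounding when written out; all internal work holds full precision at every stage. A single rounding produces every reported value; derived quantities are rebuilt at full precision (the yield, ignition loss, net glass mass, the totals, six oxide percentages) starting from the weights per 144.7 pbw of glass, precisely as stated by the problem or the answer.
Material-by-material LOI:
  ZrSiO4: 34.56 × 0.001000 = 0.03456 pbw
  SrCO3: 24.31 × 0.2995 = 7.281 pbw
  gibbsite: 5.126 × 0.3468 = 1.778 pbw
  lithium feldspar: 25.17 × 0.01010 = 0.2542 pbw
  glass-grade sand: 34.53 × 0.002100 = 0.07251 pbw
  dead-burnt magnesia: 30.91 × 0.01470 = 0.4544 pbw
Total LOI = 9.874 pbw
Glass = batch − LOI = 154.6 − 9.874 = 144.7 pbw

LOI loss = 9.874 pbw; glass = 144.7 pbw; yield = 93.61%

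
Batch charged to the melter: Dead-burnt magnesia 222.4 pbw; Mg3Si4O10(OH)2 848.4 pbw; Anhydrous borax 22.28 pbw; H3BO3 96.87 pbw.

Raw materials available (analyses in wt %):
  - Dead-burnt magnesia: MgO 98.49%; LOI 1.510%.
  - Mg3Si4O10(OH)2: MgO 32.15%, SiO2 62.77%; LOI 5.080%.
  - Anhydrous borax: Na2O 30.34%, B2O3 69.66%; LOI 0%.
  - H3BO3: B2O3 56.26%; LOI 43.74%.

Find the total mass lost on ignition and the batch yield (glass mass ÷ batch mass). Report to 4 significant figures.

LOI loss = 88.83 pbw; glass = 1101 pbw; yield = 92.54%

Intermediates are printed rounded to 4 significant digits when written out; the working math carries full float precision in every operation. Every reported figure sees exactly one rounding — all derived quantities are re-derived in full precision (the four compositions, the yield, totals, LOI, glass mass) starting from the weights per 1101 pbw of glass as set out in question or answer.
Each material's LOI contribution:
  Dead-burnt magnesia: 222.4 × 0.01510 = 3.358 pbw
  Mg3Si4O10(OH)2: 848.4 × 0.05080 = 43.10 pbw
  Anhydrous borax: 22.28 × 0 = 0 pbw
  H3BO3: 96.87 × 0.4374 = 42.37 pbw
Total LOI = 88.83 pbw
Glass = batch − LOI = 1190 − 88.83 = 1101 pbw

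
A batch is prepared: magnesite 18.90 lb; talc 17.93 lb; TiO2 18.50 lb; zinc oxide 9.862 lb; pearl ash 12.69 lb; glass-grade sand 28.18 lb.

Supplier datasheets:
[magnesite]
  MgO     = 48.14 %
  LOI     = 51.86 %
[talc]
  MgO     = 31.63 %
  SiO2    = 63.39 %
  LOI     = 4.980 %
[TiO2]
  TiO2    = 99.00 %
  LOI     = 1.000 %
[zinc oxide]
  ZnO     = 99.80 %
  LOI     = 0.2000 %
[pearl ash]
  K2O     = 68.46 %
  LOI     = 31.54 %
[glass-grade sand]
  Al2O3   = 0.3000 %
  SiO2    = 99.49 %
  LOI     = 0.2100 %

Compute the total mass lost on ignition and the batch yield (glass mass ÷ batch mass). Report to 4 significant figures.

LOI loss = 14.96 lb; glass = 91.10 lb; yield = 85.89%

Exact precision is held throughout; the intermediate values appear rounded to 4 significant figures on the page. Exactly one rounding lands on each reported value. The derived quantities, including six oxide percentages, totals, the yield, net glass mass, LOI, are carried from the batch weights per 91.10 lb of glass in full precision, as written in question or answer.
Loss on ignition, line by line:
  magnesite: 18.90 × 0.5186 = 9.802 lb
  talc: 17.93 × 0.04980 = 0.8929 lb
  TiO2: 18.50 × 0.01000 = 0.1850 lb
  zinc oxide: 9.862 × 0.002000 = 0.01972 lb
  pearl ash: 12.69 × 0.3154 = 4.002 lb
  glass-grade sand: 28.18 × 0.002100 = 0.05918 lb
Total LOI = 14.96 lb
Glass = batch − LOI = 106.1 − 14.96 = 91.10 lb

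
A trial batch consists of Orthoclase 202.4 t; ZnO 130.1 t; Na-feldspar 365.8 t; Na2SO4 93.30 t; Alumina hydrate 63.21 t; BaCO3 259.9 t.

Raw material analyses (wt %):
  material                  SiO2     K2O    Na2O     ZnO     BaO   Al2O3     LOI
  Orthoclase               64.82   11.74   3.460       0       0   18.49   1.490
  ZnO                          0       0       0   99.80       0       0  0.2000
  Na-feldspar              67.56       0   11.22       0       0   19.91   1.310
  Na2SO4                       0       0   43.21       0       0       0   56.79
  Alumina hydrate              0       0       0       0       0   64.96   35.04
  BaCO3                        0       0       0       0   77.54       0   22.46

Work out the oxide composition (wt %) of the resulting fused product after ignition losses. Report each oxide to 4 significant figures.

The intermediate values are printed rounded to 4 significant digits on the page; the whole derivation holds exact precision end to end. Every reported result carries a single rounding; the derived quantities are computed in full float precision (the totals, LOI, the six compositions, net glass mass, yield) starting from the weights per 973.1 t of glass, as set out in the problem or answer text.
Per-oxide mass from batch:
  SiO2: 202.4·0.6482 + 365.8·0.6756 = 378.3 t
  K2O: 202.4·0.1174 = 23.76 t
  Na2O: 202.4·0.03460 + 365.8·0.1122 + 93.30·0.4321 = 88.36 t
  ZnO: 130.1·0.9980 = 129.8 t
  BaO: 259.9·0.7754 = 201.5 t
  Al2O3: 202.4·0.1849 + 365.8·0.1991 + 63.21·0.6496 = 151.3 t
LOI: 202.4·0.01490 + 130.1·0.002000 + 365.8·0.01310 + 93.30·0.5679 + 63.21·0.3504 + 259.9·0.2246 = 141.6 t
Resulting glass, batch − LOI: 1115 − 141.6 = 973.1 t (matching Σ of the oxides)
wt % = 100 × oxide mass / glass mass

Glass mass = 973.1 t (batch 1115 − LOI 141.6).
Composition: SiO2 38.88%, K2O 2.442%, Na2O 9.080%, ZnO 13.34%, BaO 20.71%, Al2O3 15.55%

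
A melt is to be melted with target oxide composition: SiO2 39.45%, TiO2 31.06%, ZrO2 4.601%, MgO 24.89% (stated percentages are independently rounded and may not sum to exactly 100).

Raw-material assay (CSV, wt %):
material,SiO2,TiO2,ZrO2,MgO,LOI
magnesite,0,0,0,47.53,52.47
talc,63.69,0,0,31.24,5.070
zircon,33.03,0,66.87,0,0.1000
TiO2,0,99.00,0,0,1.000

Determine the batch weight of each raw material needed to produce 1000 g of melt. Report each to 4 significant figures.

Batch per 1000 g melt:
  magnesite: 140.0 g
  talc: 583.7 g
  zircon: 68.81 g
  TiO2: 313.7 g
Total batch = 1106 g; LOI loss = 106.3 g; yield = 90.39%

Intermediates are displayed rounded to four significant digits at each printed step; the whole derivation carries full float precision in all steps; each reported number sees exactly one rounding — all derived quantities, which include ignition loss, four oxide percentages, glass mass, yield, the totals, are computed in exact precision, precisely as stated by problem or answer, from the batch weights for 1000 g of glass.
Oxide mass targets, per 1000 g melt:
  SiO2: 39.45% × 1000 = 394.5 g
  TiO2: 31.06% × 1000 = 310.6 g
  ZrO2: 4.601% × 1000 = 46.01 g
  MgO: 24.89% × 1000 = 248.9 g
Per-oxide balance check on the weights just shown, versus the basis set out (target by target, the sums agree once rounding is allowed for):
  SiO2: 583.7·0.6369 + 68.81·0.3303 = 394.5 g (target 394.5 g)
  TiO2: 313.7·0.9900 = 310.6 g (target 310.6 g)
  ZrO2: 68.81·0.6687 = 46.01 g (target 46.01 g)
  MgO: 140.0·0.4753 + 583.7·0.3124 = 248.9 g (target 248.9 g)
Consistency of the glass mass: batch total minus LOI = 1000 g (oxide target masses add up to 1000 g; basis as stated: 1000 g — differing by rounding only).
Adding the batch up: Σ batch = 1106 g; LOI removed, Σ of batch·LOI: 106.3 g; glass ÷ batch gives a yield of 90.39%.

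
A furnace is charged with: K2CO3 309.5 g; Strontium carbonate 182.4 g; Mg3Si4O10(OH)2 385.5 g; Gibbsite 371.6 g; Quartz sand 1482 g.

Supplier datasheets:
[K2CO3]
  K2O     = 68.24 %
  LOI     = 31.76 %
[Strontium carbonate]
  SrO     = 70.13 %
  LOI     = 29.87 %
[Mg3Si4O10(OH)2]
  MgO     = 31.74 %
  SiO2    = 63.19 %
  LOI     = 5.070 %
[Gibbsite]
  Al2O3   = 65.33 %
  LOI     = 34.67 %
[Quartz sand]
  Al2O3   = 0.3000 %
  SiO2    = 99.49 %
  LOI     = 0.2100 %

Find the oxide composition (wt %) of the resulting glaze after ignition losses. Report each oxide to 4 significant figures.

Glass mass = 2427 g (batch 2731 − LOI 304.3).
Composition: Al2O3 10.19%, MgO 5.042%, SrO 5.271%, K2O 8.703%, SiO2 70.80%

The intermediate values are displayed, rounded to four significant digits, within the worked lines; the whole derivation maintains full precision at each step. Every reported value carries a single rounding — all derived quantities (net glass mass, the five compositions, the totals, the yield, LOI) are recomputed starting from the weights per 2427 g of glass at full float precision, exactly as shown in question or answer.
What the batch supplies per oxide:
  Al2O3: 371.6·0.6533 + 1482·0.003000 = 247.2 g
  MgO: 385.5·0.3174 = 122.4 g
  SrO: 182.4·0.7013 = 127.9 g
  K2O: 309.5·0.6824 = 211.2 g
  SiO2: 385.5·0.6319 + 1482·0.9949 = 1718 g
LOI: 309.5·0.3176 + 182.4·0.2987 + 385.5·0.05070 + 371.6·0.3467 + 1482·0.002100 = 304.3 g
Glass mass = batch − LOI = 2731 − 304.3 = 2427 g (equal to the oxide-mass sum)
each oxide over glass, ×100, is wt %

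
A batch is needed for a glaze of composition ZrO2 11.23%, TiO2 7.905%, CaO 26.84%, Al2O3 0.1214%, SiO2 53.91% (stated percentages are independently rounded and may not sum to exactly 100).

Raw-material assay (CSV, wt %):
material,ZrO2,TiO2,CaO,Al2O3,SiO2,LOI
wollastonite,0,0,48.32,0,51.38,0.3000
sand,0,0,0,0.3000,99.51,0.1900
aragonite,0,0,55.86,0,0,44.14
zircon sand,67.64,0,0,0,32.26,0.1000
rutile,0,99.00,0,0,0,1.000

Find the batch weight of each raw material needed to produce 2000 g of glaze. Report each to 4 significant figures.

Batch per 2000 g glaze:
  wollastonite: 322.5 g
  sand: 809.3 g
  aragonite: 682.0 g
  zircon sand: 332.1 g
  rutile: 159.7 g
Total batch = 2306 g; LOI loss = 305.5 g; yield = 86.75%

Full precision is held end to end; mid-chain values are displayed rounded to four significant digits between the steps. A single rounding yields each reported number. All derived quantities are rebuilt using the weight values on 2000 g of glass at full float precision (the yield, the five compositions, net glass mass, ignition loss, totals) as quoted within the problem or the answer.
Target masses of each oxide per 2000 g glaze:
  ZrO2: 11.23% × 2000 = 224.6 g
  TiO2: 7.905% × 2000 = 158.1 g
  CaO: 26.84% × 2000 = 536.8 g
  Al2O3: 0.1214% × 2000 = 2.428 g
  SiO2: 53.91% × 2000 = 1078 g
Sums-versus-targets review working from each reported weight, at the basis given (summed amounts equal target values up to rounding of the answer):
  ZrO2: 332.1·0.6764 = 224.6 g (target 224.6 g)
  TiO2: 159.7·0.9900 = 158.1 g (target 158.1 g)
  CaO: 322.5·0.4832 + 682.0·0.5586 = 536.8 g (target 536.8 g)
  Al2O3: 809.3·0.003000 = 2.428 g (target 2.428 g)
  SiO2: 322.5·0.5138 + 809.3·0.9951 + 332.1·0.3226 = 1078 g (target 1078 g)
The glass-mass cross-check: the batch minus its LOI: 2000 g (the targets, summed, come to 2000 g; basis as stated: 2000 g — a pure rounding effect).
Total batch = Σ batch = 2306 g; LOI loss = Σ batch·LOI = 305.5 g; as yield: glass ÷ batch → 86.75%.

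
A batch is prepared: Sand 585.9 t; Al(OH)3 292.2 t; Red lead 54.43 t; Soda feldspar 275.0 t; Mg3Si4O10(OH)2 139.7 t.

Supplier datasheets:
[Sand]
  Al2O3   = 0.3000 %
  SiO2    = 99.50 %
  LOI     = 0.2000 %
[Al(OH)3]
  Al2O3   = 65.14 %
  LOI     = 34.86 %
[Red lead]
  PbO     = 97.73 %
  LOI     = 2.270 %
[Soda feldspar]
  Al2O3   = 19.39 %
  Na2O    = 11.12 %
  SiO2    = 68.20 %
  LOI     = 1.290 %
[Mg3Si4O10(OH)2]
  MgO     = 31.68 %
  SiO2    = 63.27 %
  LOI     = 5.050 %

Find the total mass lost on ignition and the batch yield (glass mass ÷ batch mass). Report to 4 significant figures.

LOI loss = 114.9 t; glass = 1232 t; yield = 91.47%

Working values appear with 4-significant-figure rounding in the printout. The working math holds full float precision end to end — each reported result is rounded just once — the derived quantities are computed using the weight values for 1232 t of glass in full precision (five oxide percentages, LOI, net glass mass, the yield, the totals), as quoted within either problem or answer.
LOI of each material in turn:
  Sand: 585.9 × 0.002000 = 1.172 t
  Al(OH)3: 292.2 × 0.3486 = 101.9 t
  Red lead: 54.43 × 0.02270 = 1.236 t
  Soda feldspar: 275.0 × 0.01290 = 3.547 t
  Mg3Si4O10(OH)2: 139.7 × 0.05050 = 7.055 t
Total LOI = 114.9 t
Glass = batch − LOI = 1347 − 114.9 = 1232 t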